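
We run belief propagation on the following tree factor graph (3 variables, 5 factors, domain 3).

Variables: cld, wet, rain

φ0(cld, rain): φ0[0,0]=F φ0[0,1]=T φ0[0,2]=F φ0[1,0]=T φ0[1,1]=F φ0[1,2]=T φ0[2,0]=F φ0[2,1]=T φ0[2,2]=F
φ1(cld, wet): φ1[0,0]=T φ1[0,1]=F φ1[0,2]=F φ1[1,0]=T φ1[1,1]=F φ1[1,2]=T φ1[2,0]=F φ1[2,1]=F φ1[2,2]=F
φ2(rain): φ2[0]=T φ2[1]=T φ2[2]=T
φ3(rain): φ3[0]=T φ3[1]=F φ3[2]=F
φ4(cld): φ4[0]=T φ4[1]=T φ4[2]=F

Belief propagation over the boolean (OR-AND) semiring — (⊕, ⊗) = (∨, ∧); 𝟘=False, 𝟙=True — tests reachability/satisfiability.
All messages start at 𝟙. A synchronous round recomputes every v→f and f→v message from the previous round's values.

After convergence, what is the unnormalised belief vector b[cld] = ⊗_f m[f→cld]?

b[cld] = [F, T, F]

init: all messages = 𝟙 over 3 values
r1 m[φ0→cld] = [T, T, T]
r1 m[φ0→rain] = [T, T, T]
r1 m[φ1→cld] = [T, T, F]
r1 m[φ1→wet] = [T, F, T]
r1 m[φ2→rain] = [T, T, T]
r1 m[φ3→rain] = [T, F, F]
r1 m[φ4→cld] = [T, T, F]
r1 m[cld→φ0] = [T, T, T]
r1 m[cld→φ1] = [T, T, T]
r1 m[cld→φ4] = [T, T, T]
r1 m[wet→φ1] = [T, T, T]
r1 m[rain→φ0] = [T, T, T]
r1 m[rain→φ2] = [T, T, T]
r1 m[rain→φ3] = [T, T, T]
r2 m[φ0→cld] = [T, T, T]
r2 m[φ0→rain] = [T, T, T]
r2 m[φ1→cld] = [T, T, F]
r2 m[φ1→wet] = [T, F, T]
r2 m[φ2→rain] = [T, T, T]
r2 m[φ3→rain] = [T, F, F]
r2 m[φ4→cld] = [T, T, F]
r2 m[cld→φ0] = [T, T, F]
r2 m[cld→φ1] = [T, T, F]
r2 m[cld→φ4] = [T, T, F]
r2 m[wet→φ1] = [T, T, T]
r2 m[rain→φ0] = [T, F, F]
r2 m[rain→φ2] = [T, F, F]
r2 m[rain→φ3] = [T, T, T]
r3 m[φ0→cld] = [F, T, F]
r3 m[φ0→rain] = [T, T, T]
r3 m[φ1→cld] = [T, T, F]
r3 m[φ1→wet] = [T, F, T]
r3 m[φ2→rain] = [T, T, T]
r3 m[φ3→rain] = [T, F, F]
r3 m[φ4→cld] = [T, T, F]
r3 m[cld→φ0] = [T, T, F]
r3 m[cld→φ1] = [T, T, F]
r3 m[cld→φ4] = [T, T, F]
r3 m[wet→φ1] = [T, T, T]
r3 m[rain→φ0] = [T, F, F]
r3 m[rain→φ2] = [T, F, F]
r3 m[rain→φ3] = [T, T, T]
r4 m[φ0→cld] = [F, T, F]
r4 m[φ0→rain] = [T, T, T]
r4 m[φ1→cld] = [T, T, F]
r4 m[φ1→wet] = [T, F, T]
r4 m[φ2→rain] = [T, T, T]
r4 m[φ3→rain] = [T, F, F]
r4 m[φ4→cld] = [T, T, F]
r4 m[cld→φ0] = [T, T, F]
r4 m[cld→φ1] = [F, T, F]
r4 m[cld→φ4] = [F, T, F]
r4 m[wet→φ1] = [T, T, T]
r4 m[rain→φ0] = [T, F, F]
r4 m[rain→φ2] = [T, F, F]
r4 m[rain→φ3] = [T, T, T]
r5 m[φ0→cld] = [F, T, F]
r5 m[φ0→rain] = [T, T, T]
r5 m[φ1→cld] = [T, T, F]
r5 m[φ1→wet] = [T, F, T]
r5 m[φ2→rain] = [T, T, T]
r5 m[φ3→rain] = [T, F, F]
r5 m[φ4→cld] = [T, T, F]
r5 m[cld→φ0] = [T, T, F]
r5 m[cld→φ1] = [F, T, F]
r5 m[cld→φ4] = [F, T, F]
r5 m[wet→φ1] = [T, T, T]
r5 m[rain→φ0] = [T, F, F]
r5 m[rain→φ2] = [T, F, F]
r5 m[rain→φ3] = [T, T, T]
fixed point reached at round 5
b[cld] = ⊗ incoming = [F, T, F]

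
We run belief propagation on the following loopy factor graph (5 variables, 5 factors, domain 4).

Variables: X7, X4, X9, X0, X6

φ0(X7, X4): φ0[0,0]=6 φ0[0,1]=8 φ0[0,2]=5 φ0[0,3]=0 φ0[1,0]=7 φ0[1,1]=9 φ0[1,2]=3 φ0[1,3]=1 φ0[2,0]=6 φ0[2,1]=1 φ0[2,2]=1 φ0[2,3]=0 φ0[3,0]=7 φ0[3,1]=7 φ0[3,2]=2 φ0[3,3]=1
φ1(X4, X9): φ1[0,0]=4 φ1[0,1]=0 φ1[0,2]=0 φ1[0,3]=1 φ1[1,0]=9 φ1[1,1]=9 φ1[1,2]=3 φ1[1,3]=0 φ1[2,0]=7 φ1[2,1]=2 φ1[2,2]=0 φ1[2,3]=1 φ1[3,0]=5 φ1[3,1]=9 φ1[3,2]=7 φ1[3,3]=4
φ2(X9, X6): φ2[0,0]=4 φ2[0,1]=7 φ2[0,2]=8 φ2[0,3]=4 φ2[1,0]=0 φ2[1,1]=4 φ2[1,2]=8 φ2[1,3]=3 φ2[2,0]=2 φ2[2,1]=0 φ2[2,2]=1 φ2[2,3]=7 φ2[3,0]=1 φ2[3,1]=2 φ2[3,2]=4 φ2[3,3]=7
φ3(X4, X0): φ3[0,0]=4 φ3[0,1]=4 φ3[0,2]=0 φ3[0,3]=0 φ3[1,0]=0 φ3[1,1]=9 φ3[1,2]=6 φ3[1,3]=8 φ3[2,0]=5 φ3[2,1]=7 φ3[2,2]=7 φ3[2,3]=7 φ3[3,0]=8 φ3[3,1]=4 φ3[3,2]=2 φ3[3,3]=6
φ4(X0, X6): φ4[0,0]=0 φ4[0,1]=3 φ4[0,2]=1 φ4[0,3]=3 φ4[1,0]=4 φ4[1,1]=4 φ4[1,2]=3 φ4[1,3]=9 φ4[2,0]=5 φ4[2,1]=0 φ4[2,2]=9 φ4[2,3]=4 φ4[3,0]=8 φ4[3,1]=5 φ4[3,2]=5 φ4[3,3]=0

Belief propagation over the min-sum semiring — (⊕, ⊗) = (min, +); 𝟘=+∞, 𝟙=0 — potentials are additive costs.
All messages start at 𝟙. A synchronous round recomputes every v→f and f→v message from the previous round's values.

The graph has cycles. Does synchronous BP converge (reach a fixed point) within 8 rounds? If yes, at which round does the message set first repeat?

NOT CONVERGED within 8 rounds

init: all messages = 𝟙 over 4 values
r1 m[φ0→X7] = [0, 1, 0, 1]
r1 m[φ0→X4] = [6, 1, 1, 0]
r1 m[φ1→X4] = [0, 0, 0, 4]
r1 m[φ1→X9] = [4, 0, 0, 0]
r1 m[φ2→X9] = [4, 0, 0, 1]
r1 m[φ2→X6] = [0, 0, 1, 3]
r1 m[φ3→X4] = [0, 0, 5, 2]
r1 m[φ3→X0] = [0, 4, 0, 0]
r1 m[φ4→X0] = [0, 3, 0, 0]
r1 m[φ4→X6] = [0, 0, 1, 0]
r1 m[X7→φ0] = [0, 0, 0, 0]
r1 m[X4→φ0] = [0, 0, 0, 0]
r1 m[X4→φ1] = [0, 0, 0, 0]
r1 m[X4→φ3] = [0, 0, 0, 0]
r1 m[X9→φ1] = [0, 0, 0, 0]
r1 m[X9→φ2] = [0, 0, 0, 0]
r1 m[X0→φ3] = [0, 0, 0, 0]
r1 m[X0→φ4] = [0, 0, 0, 0]
r1 m[X6→φ2] = [0, 0, 0, 0]
r1 m[X6→φ4] = [0, 0, 0, 0]
r2 m[φ0→X7] = [0, 1, 0, 1]
r2 m[φ0→X4] = [6, 1, 1, 0]
r2 m[φ1→X4] = [0, 0, 0, 4]
r2 m[φ1→X9] = [4, 0, 0, 0]
r2 m[φ2→X9] = [4, 0, 0, 1]
r2 m[φ2→X6] = [0, 0, 1, 3]
r2 m[φ3→X4] = [0, 0, 5, 2]
r2 m[φ3→X0] = [0, 4, 0, 0]
r2 m[φ4→X0] = [0, 3, 0, 0]
r2 m[φ4→X6] = [0, 0, 1, 0]
r2 m[X7→φ0] = [0, 0, 0, 0]
r2 m[X4→φ0] = [0, 0, 5, 6]
r2 m[X4→φ1] = [6, 1, 6, 2]
r2 m[X4→φ3] = [6, 1, 1, 4]
r2 m[X9→φ1] = [4, 0, 0, 1]
r2 m[X9→φ2] = [4, 0, 0, 0]
r2 m[X0→φ3] = [0, 3, 0, 0]
r2 m[X0→φ4] = [0, 4, 0, 0]
r2 m[X6→φ2] = [0, 0, 1, 0]
r2 m[X6→φ4] = [0, 0, 1, 3]
r3 m[φ0→X7] = [6, 7, 1, 7]
r3 m[φ0→X4] = [6, 1, 1, 0]
r3 m[φ1→X4] = [0, 1, 0, 5]
r3 m[φ1→X9] = [7, 6, 4, 1]
r3 m[φ2→X9] = [4, 0, 0, 1]
r3 m[φ2→X6] = [0, 0, 1, 3]
r3 m[φ3→X4] = [0, 0, 5, 2]
r3 m[φ3→X0] = [1, 8, 6, 6]
r3 m[φ4→X0] = [0, 4, 0, 3]
r3 m[φ4→X6] = [0, 0, 1, 0]
r3 m[X7→φ0] = [0, 0, 0, 0]
r3 m[X4→φ0] = [0, 0, 5, 6]
r3 m[X4→φ1] = [6, 1, 6, 2]
r3 m[X4→φ3] = [6, 1, 1, 4]
r3 m[X9→φ1] = [4, 0, 0, 1]
r3 m[X9→φ2] = [4, 0, 0, 0]
r3 m[X0→φ3] = [0, 3, 0, 0]
r3 m[X0→φ4] = [0, 4, 0, 0]
r3 m[X6→φ2] = [0, 0, 1, 0]
r3 m[X6→φ4] = [0, 0, 1, 3]
r4 m[φ0→X7] = [6, 7, 1, 7]
r4 m[φ0→X4] = [6, 1, 1, 0]
r4 m[φ1→X4] = [0, 1, 0, 5]
r4 m[φ1→X9] = [7, 6, 4, 1]
r4 m[φ2→X9] = [4, 0, 0, 1]
r4 m[φ2→X6] = [0, 0, 1, 3]
r4 m[φ3→X4] = [0, 0, 5, 2]
r4 m[φ3→X0] = [1, 8, 6, 6]
r4 m[φ4→X0] = [0, 4, 0, 3]
r4 m[φ4→X6] = [0, 0, 1, 0]
r4 m[X7→φ0] = [0, 0, 0, 0]
r4 m[X4→φ0] = [0, 1, 5, 7]
r4 m[X4→φ1] = [6, 1, 6, 2]
r4 m[X4→φ3] = [6, 2, 1, 5]
r4 m[X9→φ1] = [4, 0, 0, 1]
r4 m[X9→φ2] = [7, 6, 4, 1]
r4 m[X0→φ3] = [0, 4, 0, 3]
r4 m[X0→φ4] = [1, 8, 6, 6]
r4 m[X6→φ2] = [0, 0, 1, 0]
r4 m[X6→φ4] = [0, 0, 1, 3]
r5 m[φ0→X7] = [6, 7, 2, 7]
r5 m[φ0→X4] = [6, 1, 1, 0]
r5 m[φ1→X4] = [0, 1, 0, 5]
r5 m[φ1→X9] = [7, 6, 4, 1]
r5 m[φ2→X9] = [4, 0, 0, 1]
r5 m[φ2→X6] = [2, 3, 5, 8]
r5 m[φ3→X4] = [0, 0, 5, 2]
r5 m[φ3→X0] = [2, 8, 6, 6]
r5 m[φ4→X0] = [0, 4, 0, 3]
r5 m[φ4→X6] = [1, 4, 2, 4]
r5 m[X7→φ0] = [0, 0, 0, 0]
r5 m[X4→φ0] = [0, 1, 5, 7]
r5 m[X4→φ1] = [6, 1, 6, 2]
r5 m[X4→φ3] = [6, 2, 1, 5]
r5 m[X9→φ1] = [4, 0, 0, 1]
r5 m[X9→φ2] = [7, 6, 4, 1]
r5 m[X0→φ3] = [0, 4, 0, 3]
r5 m[X0→φ4] = [1, 8, 6, 6]
r5 m[X6→φ2] = [0, 0, 1, 0]
r5 m[X6→φ4] = [0, 0, 1, 3]
r6 m[φ0→X7] = [6, 7, 2, 7]
r6 m[φ0→X4] = [6, 1, 1, 0]
r6 m[φ1→X4] = [0, 1, 0, 5]
r6 m[φ1→X9] = [7, 6, 4, 1]
r6 m[φ2→X9] = [4, 0, 0, 1]
r6 m[φ2→X6] = [2, 3, 5, 8]
r6 m[φ3→X4] = [0, 0, 5, 2]
r6 m[φ3→X0] = [2, 8, 6, 6]
r6 m[φ4→X0] = [0, 4, 0, 3]
r6 m[φ4→X6] = [1, 4, 2, 4]
r6 m[X7→φ0] = [0, 0, 0, 0]
r6 m[X4→φ0] = [0, 1, 5, 7]
r6 m[X4→φ1] = [6, 1, 6, 2]
r6 m[X4→φ3] = [6, 2, 1, 5]
r6 m[X9→φ1] = [4, 0, 0, 1]
r6 m[X9→φ2] = [7, 6, 4, 1]
r6 m[X0→φ3] = [0, 4, 0, 3]
r6 m[X0→φ4] = [2, 8, 6, 6]
r6 m[X6→φ2] = [1, 4, 2, 4]
r6 m[X6→φ4] = [2, 3, 5, 8]
r7 m[φ0→X7] = [6, 7, 2, 7]
r7 m[φ0→X4] = [6, 1, 1, 0]
r7 m[φ1→X4] = [0, 1, 0, 5]
r7 m[φ1→X9] = [7, 6, 4, 1]
r7 m[φ2→X9] = [5, 1, 3, 2]
r7 m[φ2→X6] = [2, 3, 5, 8]
r7 m[φ3→X4] = [0, 0, 5, 2]
r7 m[φ3→X0] = [2, 8, 6, 6]
r7 m[φ4→X0] = [2, 6, 3, 8]
r7 m[φ4→X6] = [2, 5, 3, 5]
r7 m[X7→φ0] = [0, 0, 0, 0]
r7 m[X4→φ0] = [0, 1, 5, 7]
r7 m[X4→φ1] = [6, 1, 6, 2]
r7 m[X4→φ3] = [6, 2, 1, 5]
r7 m[X9→φ1] = [4, 0, 0, 1]
r7 m[X9→φ2] = [7, 6, 4, 1]
r7 m[X0→φ3] = [0, 4, 0, 3]
r7 m[X0→φ4] = [2, 8, 6, 6]
r7 m[X6→φ2] = [1, 4, 2, 4]
r7 m[X6→φ4] = [2, 3, 5, 8]
r8 m[φ0→X7] = [6, 7, 2, 7]
r8 m[φ0→X4] = [6, 1, 1, 0]
r8 m[φ1→X4] = [0, 1, 0, 5]
r8 m[φ1→X9] = [7, 6, 4, 1]
r8 m[φ2→X9] = [5, 1, 3, 2]
r8 m[φ2→X6] = [2, 3, 5, 8]
r8 m[φ3→X4] = [0, 0, 5, 2]
r8 m[φ3→X0] = [2, 8, 6, 6]
r8 m[φ4→X0] = [2, 6, 3, 8]
r8 m[φ4→X6] = [2, 5, 3, 5]
r8 m[X7→φ0] = [0, 0, 0, 0]
r8 m[X4→φ0] = [0, 1, 5, 7]
r8 m[X4→φ1] = [6, 1, 6, 2]
r8 m[X4→φ3] = [6, 2, 1, 5]
r8 m[X9→φ1] = [5, 1, 3, 2]
r8 m[X9→φ2] = [7, 6, 4, 1]
r8 m[X0→φ3] = [2, 6, 3, 8]
r8 m[X0→φ4] = [2, 8, 6, 6]
r8 m[X6→φ2] = [2, 5, 3, 5]
r8 m[X6→φ4] = [2, 3, 5, 8]
no fixed point within 8 rounds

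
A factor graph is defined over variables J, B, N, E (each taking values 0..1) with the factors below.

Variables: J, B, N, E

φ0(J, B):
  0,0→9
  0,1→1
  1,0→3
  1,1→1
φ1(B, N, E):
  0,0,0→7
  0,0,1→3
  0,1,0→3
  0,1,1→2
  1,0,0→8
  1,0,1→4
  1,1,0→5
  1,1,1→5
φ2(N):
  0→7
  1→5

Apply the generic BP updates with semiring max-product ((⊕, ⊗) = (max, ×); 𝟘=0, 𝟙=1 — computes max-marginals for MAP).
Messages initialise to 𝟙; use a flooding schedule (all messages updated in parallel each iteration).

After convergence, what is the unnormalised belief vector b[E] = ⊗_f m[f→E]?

init: all messages = 𝟙 over 2 values
r1 m[φ0→J] = [9, 3]
r1 m[φ0→B] = [9, 1]
r1 m[φ1→B] = [7, 8]
r1 m[φ1→N] = [8, 5]
r1 m[φ1→E] = [8, 5]
r1 m[φ2→N] = [7, 5]
r1 m[J→φ0] = [1, 1]
r1 m[B→φ0] = [1, 1]
r1 m[B→φ1] = [1, 1]
r1 m[N→φ1] = [1, 1]
r1 m[N→φ2] = [1, 1]
r1 m[E→φ1] = [1, 1]
r2 m[φ0→J] = [9, 3]
r2 m[φ0→B] = [9, 1]
r2 m[φ1→B] = [7, 8]
r2 m[φ1→N] = [8, 5]
r2 m[φ1→E] = [8, 5]
r2 m[φ2→N] = [7, 5]
r2 m[J→φ0] = [1, 1]
r2 m[B→φ0] = [7, 8]
r2 m[B→φ1] = [9, 1]
r2 m[N→φ1] = [7, 5]
r2 m[N→φ2] = [8, 5]
r2 m[E→φ1] = [1, 1]
r3 m[φ0→J] = [63, 21]
r3 m[φ0→B] = [9, 1]
r3 m[φ1→B] = [49, 56]
r3 m[φ1→N] = [63, 27]
r3 m[φ1→E] = [441, 189]
r3 m[φ2→N] = [7, 5]
r3 m[J→φ0] = [1, 1]
r3 m[B→φ0] = [7, 8]
r3 m[B→φ1] = [9, 1]
r3 m[N→φ1] = [7, 5]
r3 m[N→φ2] = [8, 5]
r3 m[E→φ1] = [1, 1]
r4 m[φ0→J] = [63, 21]
r4 m[φ0→B] = [9, 1]
r4 m[φ1→B] = [49, 56]
r4 m[φ1→N] = [63, 27]
r4 m[φ1→E] = [441, 189]
r4 m[φ2→N] = [7, 5]
r4 m[J→φ0] = [1, 1]
r4 m[B→φ0] = [49, 56]
r4 m[B→φ1] = [9, 1]
r4 m[N→φ1] = [7, 5]
r4 m[N→φ2] = [63, 27]
r4 m[E→φ1] = [1, 1]
r5 m[φ0→J] = [441, 147]
r5 m[φ0→B] = [9, 1]
r5 m[φ1→B] = [49, 56]
r5 m[φ1→N] = [63, 27]
r5 m[φ1→E] = [441, 189]
r5 m[φ2→N] = [7, 5]
r5 m[J→φ0] = [1, 1]
r5 m[B→φ0] = [49, 56]
r5 m[B→φ1] = [9, 1]
r5 m[N→φ1] = [7, 5]
r5 m[N→φ2] = [63, 27]
r5 m[E→φ1] = [1, 1]
r6 m[φ0→J] = [441, 147]
r6 m[φ0→B] = [9, 1]
r6 m[φ1→B] = [49, 56]
r6 m[φ1→N] = [63, 27]
r6 m[φ1→E] = [441, 189]
r6 m[φ2→N] = [7, 5]
r6 m[J→φ0] = [1, 1]
r6 m[B→φ0] = [49, 56]
r6 m[B→φ1] = [9, 1]
r6 m[N→φ1] = [7, 5]
r6 m[N→φ2] = [63, 27]
r6 m[E→φ1] = [1, 1]
fixed point reached at round 6
b[E] = ⊗ incoming = [441, 189]

b[E] = [441, 189]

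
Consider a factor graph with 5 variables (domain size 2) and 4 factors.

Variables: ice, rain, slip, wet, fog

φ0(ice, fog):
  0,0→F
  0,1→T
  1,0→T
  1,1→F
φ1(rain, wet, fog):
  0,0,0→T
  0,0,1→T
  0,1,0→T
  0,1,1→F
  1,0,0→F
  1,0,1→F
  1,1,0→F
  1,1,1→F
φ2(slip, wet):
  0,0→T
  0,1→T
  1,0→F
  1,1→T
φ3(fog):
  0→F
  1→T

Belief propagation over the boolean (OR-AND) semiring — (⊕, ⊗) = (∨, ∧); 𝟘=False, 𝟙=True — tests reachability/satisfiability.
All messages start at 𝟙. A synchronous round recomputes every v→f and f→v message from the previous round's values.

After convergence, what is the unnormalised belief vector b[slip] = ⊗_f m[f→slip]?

init: all messages = 𝟙 over 2 values
r1 m[φ0→ice] = [T, T]
r1 m[φ0→fog] = [T, T]
r1 m[φ1→rain] = [T, F]
r1 m[φ1→wet] = [T, T]
r1 m[φ1→fog] = [T, T]
r1 m[φ2→slip] = [T, T]
r1 m[φ2→wet] = [T, T]
r1 m[φ3→fog] = [F, T]
r1 m[ice→φ0] = [T, T]
r1 m[rain→φ1] = [T, T]
r1 m[slip→φ2] = [T, T]
r1 m[wet→φ1] = [T, T]
r1 m[wet→φ2] = [T, T]
r1 m[fog→φ0] = [T, T]
r1 m[fog→φ1] = [T, T]
r1 m[fog→φ3] = [T, T]
r2 m[φ0→ice] = [T, T]
r2 m[φ0→fog] = [T, T]
r2 m[φ1→rain] = [T, F]
r2 m[φ1→wet] = [T, T]
r2 m[φ1→fog] = [T, T]
r2 m[φ2→slip] = [T, T]
r2 m[φ2→wet] = [T, T]
r2 m[φ3→fog] = [F, T]
r2 m[ice→φ0] = [T, T]
r2 m[rain→φ1] = [T, T]
r2 m[slip→φ2] = [T, T]
r2 m[wet→φ1] = [T, T]
r2 m[wet→φ2] = [T, T]
r2 m[fog→φ0] = [F, T]
r2 m[fog→φ1] = [F, T]
r2 m[fog→φ3] = [T, T]
r3 m[φ0→ice] = [T, F]
r3 m[φ0→fog] = [T, T]
r3 m[φ1→rain] = [T, F]
r3 m[φ1→wet] = [T, F]
r3 m[φ1→fog] = [T, T]
r3 m[φ2→slip] = [T, T]
r3 m[φ2→wet] = [T, T]
r3 m[φ3→fog] = [F, T]
r3 m[ice→φ0] = [T, T]
r3 m[rain→φ1] = [T, T]
r3 m[slip→φ2] = [T, T]
r3 m[wet→φ1] = [T, T]
r3 m[wet→φ2] = [T, T]
r3 m[fog→φ0] = [F, T]
r3 m[fog→φ1] = [F, T]
r3 m[fog→φ3] = [T, T]
r4 m[φ0→ice] = [T, F]
r4 m[φ0→fog] = [T, T]
r4 m[φ1→rain] = [T, F]
r4 m[φ1→wet] = [T, F]
r4 m[φ1→fog] = [T, T]
r4 m[φ2→slip] = [T, T]
r4 m[φ2→wet] = [T, T]
r4 m[φ3→fog] = [F, T]
r4 m[ice→φ0] = [T, T]
r4 m[rain→φ1] = [T, T]
r4 m[slip→φ2] = [T, T]
r4 m[wet→φ1] = [T, T]
r4 m[wet→φ2] = [T, F]
r4 m[fog→φ0] = [F, T]
r4 m[fog→φ1] = [F, T]
r4 m[fog→φ3] = [T, T]
r5 m[φ0→ice] = [T, F]
r5 m[φ0→fog] = [T, T]
r5 m[φ1→rain] = [T, F]
r5 m[φ1→wet] = [T, F]
r5 m[φ1→fog] = [T, T]
r5 m[φ2→slip] = [T, F]
r5 m[φ2→wet] = [T, T]
r5 m[φ3→fog] = [F, T]
r5 m[ice→φ0] = [T, T]
r5 m[rain→φ1] = [T, T]
r5 m[slip→φ2] = [T, T]
r5 m[wet→φ1] = [T, T]
r5 m[wet→φ2] = [T, F]
r5 m[fog→φ0] = [F, T]
r5 m[fog→φ1] = [F, T]
r5 m[fog→φ3] = [T, T]
r6 m[φ0→ice] = [T, F]
r6 m[φ0→fog] = [T, T]
r6 m[φ1→rain] = [T, F]
r6 m[φ1→wet] = [T, F]
r6 m[φ1→fog] = [T, T]
r6 m[φ2→slip] = [T, F]
r6 m[φ2→wet] = [T, T]
r6 m[φ3→fog] = [F, T]
r6 m[ice→φ0] = [T, T]
r6 m[rain→φ1] = [T, T]
r6 m[slip→φ2] = [T, T]
r6 m[wet→φ1] = [T, T]
r6 m[wet→φ2] = [T, F]
r6 m[fog→φ0] = [F, T]
r6 m[fog→φ1] = [F, T]
r6 m[fog→φ3] = [T, T]
fixed point reached at round 6
b[slip] = ⊗ incoming = [T, F]

b[slip] = [T, F]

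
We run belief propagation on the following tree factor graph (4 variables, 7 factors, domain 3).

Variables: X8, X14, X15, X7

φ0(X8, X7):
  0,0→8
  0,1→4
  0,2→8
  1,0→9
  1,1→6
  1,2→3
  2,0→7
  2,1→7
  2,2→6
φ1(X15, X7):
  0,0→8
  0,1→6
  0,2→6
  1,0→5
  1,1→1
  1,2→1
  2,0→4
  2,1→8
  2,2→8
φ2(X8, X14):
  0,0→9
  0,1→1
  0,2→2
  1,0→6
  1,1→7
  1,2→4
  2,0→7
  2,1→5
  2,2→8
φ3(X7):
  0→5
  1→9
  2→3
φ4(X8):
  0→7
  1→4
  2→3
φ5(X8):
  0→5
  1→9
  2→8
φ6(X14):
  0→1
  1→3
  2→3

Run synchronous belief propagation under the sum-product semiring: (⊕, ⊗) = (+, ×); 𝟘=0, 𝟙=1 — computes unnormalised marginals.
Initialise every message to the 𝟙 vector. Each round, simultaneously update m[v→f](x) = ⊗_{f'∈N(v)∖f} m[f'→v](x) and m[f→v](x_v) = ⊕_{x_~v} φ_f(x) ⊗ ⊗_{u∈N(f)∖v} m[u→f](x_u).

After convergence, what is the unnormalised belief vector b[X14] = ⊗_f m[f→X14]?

init: all messages = 𝟙 over 3 values
r1 m[φ0→X8] = [20, 18, 20]
r1 m[φ0→X7] = [24, 17, 17]
r1 m[φ1→X15] = [20, 7, 20]
r1 m[φ1→X7] = [17, 15, 15]
r1 m[φ2→X8] = [12, 17, 20]
r1 m[φ2→X14] = [22, 13, 14]
r1 m[φ3→X7] = [5, 9, 3]
r1 m[φ4→X8] = [7, 4, 3]
r1 m[φ5→X8] = [5, 9, 8]
r1 m[φ6→X14] = [1, 3, 3]
r1 m[X8→φ0] = [1, 1, 1]
r1 m[X8→φ2] = [1, 1, 1]
r1 m[X8→φ4] = [1, 1, 1]
r1 m[X8→φ5] = [1, 1, 1]
r1 m[X14→φ2] = [1, 1, 1]
r1 m[X14→φ6] = [1, 1, 1]
r1 m[X15→φ1] = [1, 1, 1]
r1 m[X7→φ0] = [1, 1, 1]
r1 m[X7→φ1] = [1, 1, 1]
r1 m[X7→φ3] = [1, 1, 1]
r2 m[φ0→X8] = [20, 18, 20]
r2 m[φ0→X7] = [24, 17, 17]
r2 m[φ1→X15] = [20, 7, 20]
r2 m[φ1→X7] = [17, 15, 15]
r2 m[φ2→X8] = [12, 17, 20]
r2 m[φ2→X14] = [22, 13, 14]
r2 m[φ3→X7] = [5, 9, 3]
r2 m[φ4→X8] = [7, 4, 3]
r2 m[φ5→X8] = [5, 9, 8]
r2 m[φ6→X14] = [1, 3, 3]
r2 m[X8→φ0] = [420, 612, 480]
r2 m[X8→φ2] = [700, 648, 480]
r2 m[X8→φ4] = [1200, 2754, 3200]
r2 m[X8→φ5] = [1680, 1224, 1200]
r2 m[X14→φ2] = [1, 3, 3]
r2 m[X14→φ6] = [22, 13, 14]
r2 m[X15→φ1] = [1, 1, 1]
r2 m[X7→φ0] = [85, 135, 45]
r2 m[X7→φ1] = [120, 153, 51]
r2 m[X7→φ3] = [408, 255, 255]
r3 m[φ0→X8] = [1580, 1710, 1810]
r3 m[φ0→X7] = [12228, 8712, 8076]
r3 m[φ1→X15] = [2184, 804, 2112]
r3 m[φ1→X7] = [17, 15, 15]
r3 m[φ2→X8] = [18, 39, 46]
r3 m[φ2→X14] = [13548, 7636, 7832]
r3 m[φ3→X7] = [5, 9, 3]
r3 m[φ4→X8] = [7, 4, 3]
r3 m[φ5→X8] = [5, 9, 8]
r3 m[φ6→X14] = [1, 3, 3]
r3 m[X8→φ0] = [420, 612, 480]
r3 m[X8→φ2] = [700, 648, 480]
r3 m[X8→φ4] = [1200, 2754, 3200]
r3 m[X8→φ5] = [1680, 1224, 1200]
r3 m[X14→φ2] = [1, 3, 3]
r3 m[X14→φ6] = [22, 13, 14]
r3 m[X15→φ1] = [1, 1, 1]
r3 m[X7→φ0] = [85, 135, 45]
r3 m[X7→φ1] = [120, 153, 51]
r3 m[X7→φ3] = [408, 255, 255]
r4 m[φ0→X8] = [1580, 1710, 1810]
r4 m[φ0→X7] = [12228, 8712, 8076]
r4 m[φ1→X15] = [2184, 804, 2112]
r4 m[φ1→X7] = [17, 15, 15]
r4 m[φ2→X8] = [18, 39, 46]
r4 m[φ2→X14] = [13548, 7636, 7832]
r4 m[φ3→X7] = [5, 9, 3]
r4 m[φ4→X8] = [7, 4, 3]
r4 m[φ5→X8] = [5, 9, 8]
r4 m[φ6→X14] = [1, 3, 3]
r4 m[X8→φ0] = [630, 1404, 1104]
r4 m[X8→φ2] = [55300, 61560, 43440]
r4 m[X8→φ4] = [142200, 600210, 666080]
r4 m[X8→φ5] = [199080, 266760, 249780]
r4 m[X14→φ2] = [1, 3, 3]
r4 m[X14→φ6] = [13548, 7636, 7832]
r4 m[X15→φ1] = [1, 1, 1]
r4 m[X7→φ0] = [85, 135, 45]
r4 m[X7→φ1] = [61140, 78408, 24228]
r4 m[X7→φ3] = [207876, 130680, 121140]
r5 m[φ0→X8] = [1580, 1710, 1810]
r5 m[φ0→X7] = [25404, 18672, 15876]
r5 m[φ1→X15] = [1104936, 408336, 1065648]
r5 m[φ1→X7] = [17, 15, 15]
r5 m[φ2→X8] = [18, 39, 46]
r5 m[φ2→X14] = [1171140, 703420, 704360]
r5 m[φ3→X7] = [5, 9, 3]
r5 m[φ4→X8] = [7, 4, 3]
r5 m[φ5→X8] = [5, 9, 8]
r5 m[φ6→X14] = [1, 3, 3]
r5 m[X8→φ0] = [630, 1404, 1104]
r5 m[X8→φ2] = [55300, 61560, 43440]
r5 m[X8→φ4] = [142200, 600210, 666080]
r5 m[X8→φ5] = [199080, 266760, 249780]
r5 m[X14→φ2] = [1, 3, 3]
r5 m[X14→φ6] = [13548, 7636, 7832]
r5 m[X15→φ1] = [1, 1, 1]
r5 m[X7→φ0] = [85, 135, 45]
r5 m[X7→φ1] = [61140, 78408, 24228]
r5 m[X7→φ3] = [207876, 130680, 121140]
r6 m[φ0→X8] = [1580, 1710, 1810]
r6 m[φ0→X7] = [25404, 18672, 15876]
r6 m[φ1→X15] = [1104936, 408336, 1065648]
r6 m[φ1→X7] = [17, 15, 15]
r6 m[φ2→X8] = [18, 39, 46]
r6 m[φ2→X14] = [1171140, 703420, 704360]
r6 m[φ3→X7] = [5, 9, 3]
r6 m[φ4→X8] = [7, 4, 3]
r6 m[φ5→X8] = [5, 9, 8]
r6 m[φ6→X14] = [1, 3, 3]
r6 m[X8→φ0] = [630, 1404, 1104]
r6 m[X8→φ2] = [55300, 61560, 43440]
r6 m[X8→φ4] = [142200, 600210, 666080]
r6 m[X8→φ5] = [199080, 266760, 249780]
r6 m[X14→φ2] = [1, 3, 3]
r6 m[X14→φ6] = [1171140, 703420, 704360]
r6 m[X15→φ1] = [1, 1, 1]
r6 m[X7→φ0] = [85, 135, 45]
r6 m[X7→φ1] = [127020, 168048, 47628]
r6 m[X7→φ3] = [431868, 280080, 238140]
r7 m[φ0→X8] = [1580, 1710, 1810]
r7 m[φ0→X7] = [25404, 18672, 15876]
r7 m[φ1→X15] = [2310216, 850776, 2233488]
r7 m[φ1→X7] = [17, 15, 15]
r7 m[φ2→X8] = [18, 39, 46]
r7 m[φ2→X14] = [1171140, 703420, 704360]
r7 m[φ3→X7] = [5, 9, 3]
r7 m[φ4→X8] = [7, 4, 3]
r7 m[φ5→X8] = [5, 9, 8]
r7 m[φ6→X14] = [1, 3, 3]
r7 m[X8→φ0] = [630, 1404, 1104]
r7 m[X8→φ2] = [55300, 61560, 43440]
r7 m[X8→φ4] = [142200, 600210, 666080]
r7 m[X8→φ5] = [199080, 266760, 249780]
r7 m[X14→φ2] = [1, 3, 3]
r7 m[X14→φ6] = [1171140, 703420, 704360]
r7 m[X15→φ1] = [1, 1, 1]
r7 m[X7→φ0] = [85, 135, 45]
r7 m[X7→φ1] = [127020, 168048, 47628]
r7 m[X7→φ3] = [431868, 280080, 238140]
r8 m[φ0→X8] = [1580, 1710, 1810]
r8 m[φ0→X7] = [25404, 18672, 15876]
r8 m[φ1→X15] = [2310216, 850776, 2233488]
r8 m[φ1→X7] = [17, 15, 15]
r8 m[φ2→X8] = [18, 39, 46]
r8 m[φ2→X14] = [1171140, 703420, 704360]
r8 m[φ3→X7] = [5, 9, 3]
r8 m[φ4→X8] = [7, 4, 3]
r8 m[φ5→X8] = [5, 9, 8]
r8 m[φ6→X14] = [1, 3, 3]
r8 m[X8→φ0] = [630, 1404, 1104]
r8 m[X8→φ2] = [55300, 61560, 43440]
r8 m[X8→φ4] = [142200, 600210, 666080]
r8 m[X8→φ5] = [199080, 266760, 249780]
r8 m[X14→φ2] = [1, 3, 3]
r8 m[X14→φ6] = [1171140, 703420, 704360]
r8 m[X15→φ1] = [1, 1, 1]
r8 m[X7→φ0] = [85, 135, 45]
r8 m[X7→φ1] = [127020, 168048, 47628]
r8 m[X7→φ3] = [431868, 280080, 238140]
fixed point reached at round 8
b[X14] = ⊗ incoming = [1171140, 2110260, 2113080]

b[X14] = [1171140, 2110260, 2113080]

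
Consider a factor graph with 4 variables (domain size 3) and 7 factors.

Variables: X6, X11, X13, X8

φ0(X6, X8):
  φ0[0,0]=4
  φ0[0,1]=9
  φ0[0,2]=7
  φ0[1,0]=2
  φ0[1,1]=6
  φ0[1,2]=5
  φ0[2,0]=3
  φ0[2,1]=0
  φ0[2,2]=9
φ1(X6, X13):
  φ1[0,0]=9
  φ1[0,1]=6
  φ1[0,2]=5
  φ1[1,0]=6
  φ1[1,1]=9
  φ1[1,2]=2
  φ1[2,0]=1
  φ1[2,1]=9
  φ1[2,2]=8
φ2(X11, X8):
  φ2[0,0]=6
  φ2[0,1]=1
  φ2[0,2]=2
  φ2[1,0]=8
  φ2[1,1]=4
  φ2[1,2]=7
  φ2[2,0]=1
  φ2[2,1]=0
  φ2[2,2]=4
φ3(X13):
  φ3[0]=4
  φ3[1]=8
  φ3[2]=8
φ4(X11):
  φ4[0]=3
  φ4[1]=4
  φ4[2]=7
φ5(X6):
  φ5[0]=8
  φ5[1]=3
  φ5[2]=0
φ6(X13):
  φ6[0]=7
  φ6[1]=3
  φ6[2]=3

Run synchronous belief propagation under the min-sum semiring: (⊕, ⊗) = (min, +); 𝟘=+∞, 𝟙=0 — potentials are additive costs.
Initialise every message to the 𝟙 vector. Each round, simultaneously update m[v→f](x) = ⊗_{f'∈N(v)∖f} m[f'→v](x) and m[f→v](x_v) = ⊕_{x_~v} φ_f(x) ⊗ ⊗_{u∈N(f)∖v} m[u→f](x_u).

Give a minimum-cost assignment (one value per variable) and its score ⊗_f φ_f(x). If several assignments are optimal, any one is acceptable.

assignment: (X6=2, X11=0, X13=0, X8=1); score = 16

init: all messages = 𝟙 over 3 values
r1 m[φ0→X6] = [4, 2, 0]
r1 m[φ0→X8] = [2, 0, 5]
r1 m[φ1→X6] = [5, 2, 1]
r1 m[φ1→X13] = [1, 6, 2]
r1 m[φ2→X11] = [1, 4, 0]
r1 m[φ2→X8] = [1, 0, 2]
r1 m[φ3→X13] = [4, 8, 8]
r1 m[φ4→X11] = [3, 4, 7]
r1 m[φ5→X6] = [8, 3, 0]
r1 m[φ6→X13] = [7, 3, 3]
r1 m[X6→φ0] = [0, 0, 0]
r1 m[X6→φ1] = [0, 0, 0]
r1 m[X6→φ5] = [0, 0, 0]
r1 m[X11→φ2] = [0, 0, 0]
r1 m[X11→φ4] = [0, 0, 0]
r1 m[X13→φ1] = [0, 0, 0]
r1 m[X13→φ3] = [0, 0, 0]
r1 m[X13→φ6] = [0, 0, 0]
r1 m[X8→φ0] = [0, 0, 0]
r1 m[X8→φ2] = [0, 0, 0]
r2 m[φ0→X6] = [4, 2, 0]
r2 m[φ0→X8] = [2, 0, 5]
r2 m[φ1→X6] = [5, 2, 1]
r2 m[φ1→X13] = [1, 6, 2]
r2 m[φ2→X11] = [1, 4, 0]
r2 m[φ2→X8] = [1, 0, 2]
r2 m[φ3→X13] = [4, 8, 8]
r2 m[φ4→X11] = [3, 4, 7]
r2 m[φ5→X6] = [8, 3, 0]
r2 m[φ6→X13] = [7, 3, 3]
r2 m[X6→φ0] = [13, 5, 1]
r2 m[X6→φ1] = [12, 5, 0]
r2 m[X6→φ5] = [9, 4, 1]
r2 m[X11→φ2] = [3, 4, 7]
r2 m[X11→φ4] = [1, 4, 0]
r2 m[X13→φ1] = [11, 11, 11]
r2 m[X13→φ3] = [8, 9, 5]
r2 m[X13→φ6] = [5, 14, 10]
r2 m[X8→φ0] = [1, 0, 2]
r2 m[X8→φ2] = [2, 0, 5]
r3 m[φ0→X6] = [5, 3, 0]
r3 m[φ0→X8] = [4, 1, 10]
r3 m[φ1→X6] = [16, 13, 12]
r3 m[φ1→X13] = [1, 9, 7]
r3 m[φ2→X11] = [1, 4, 0]
r3 m[φ2→X8] = [8, 4, 5]
r3 m[φ3→X13] = [4, 8, 8]
r3 m[φ4→X11] = [3, 4, 7]
r3 m[φ5→X6] = [8, 3, 0]
r3 m[φ6→X13] = [7, 3, 3]
r3 m[X6→φ0] = [13, 5, 1]
r3 m[X6→φ1] = [12, 5, 0]
r3 m[X6→φ5] = [9, 4, 1]
r3 m[X11→φ2] = [3, 4, 7]
r3 m[X11→φ4] = [1, 4, 0]
r3 m[X13→φ1] = [11, 11, 11]
r3 m[X13→φ3] = [8, 9, 5]
r3 m[X13→φ6] = [5, 14, 10]
r3 m[X8→φ0] = [1, 0, 2]
r3 m[X8→φ2] = [2, 0, 5]
r4 m[φ0→X6] = [5, 3, 0]
r4 m[φ0→X8] = [4, 1, 10]
r4 m[φ1→X6] = [16, 13, 12]
r4 m[φ1→X13] = [1, 9, 7]
r4 m[φ2→X11] = [1, 4, 0]
r4 m[φ2→X8] = [8, 4, 5]
r4 m[φ3→X13] = [4, 8, 8]
r4 m[φ4→X11] = [3, 4, 7]
r4 m[φ5→X6] = [8, 3, 0]
r4 m[φ6→X13] = [7, 3, 3]
r4 m[X6→φ0] = [24, 16, 12]
r4 m[X6→φ1] = [13, 6, 0]
r4 m[X6→φ5] = [21, 16, 12]
r4 m[X11→φ2] = [3, 4, 7]
r4 m[X11→φ4] = [1, 4, 0]
r4 m[X13→φ1] = [11, 11, 11]
r4 m[X13→φ3] = [8, 12, 10]
r4 m[X13→φ6] = [5, 17, 15]
r4 m[X8→φ0] = [8, 4, 5]
r4 m[X8→φ2] = [4, 1, 10]
r5 m[φ0→X6] = [12, 10, 4]
r5 m[φ0→X8] = [15, 12, 21]
r5 m[φ1→X6] = [16, 13, 12]
r5 m[φ1→X13] = [1, 9, 8]
r5 m[φ2→X11] = [2, 5, 1]
r5 m[φ2→X8] = [8, 4, 5]
r5 m[φ3→X13] = [4, 8, 8]
r5 m[φ4→X11] = [3, 4, 7]
r5 m[φ5→X6] = [8, 3, 0]
r5 m[φ6→X13] = [7, 3, 3]
r5 m[X6→φ0] = [24, 16, 12]
r5 m[X6→φ1] = [13, 6, 0]
r5 m[X6→φ5] = [21, 16, 12]
r5 m[X11→φ2] = [3, 4, 7]
r5 m[X11→φ4] = [1, 4, 0]
r5 m[X13→φ1] = [11, 11, 11]
r5 m[X13→φ3] = [8, 12, 10]
r5 m[X13→φ6] = [5, 17, 15]
r5 m[X8→φ0] = [8, 4, 5]
r5 m[X8→φ2] = [4, 1, 10]
r6 m[φ0→X6] = [12, 10, 4]
r6 m[φ0→X8] = [15, 12, 21]
r6 m[φ1→X6] = [16, 13, 12]
r6 m[φ1→X13] = [1, 9, 8]
r6 m[φ2→X11] = [2, 5, 1]
r6 m[φ2→X8] = [8, 4, 5]
r6 m[φ3→X13] = [4, 8, 8]
r6 m[φ4→X11] = [3, 4, 7]
r6 m[φ5→X6] = [8, 3, 0]
r6 m[φ6→X13] = [7, 3, 3]
r6 m[X6→φ0] = [24, 16, 12]
r6 m[X6→φ1] = [20, 13, 4]
r6 m[X6→φ5] = [28, 23, 16]
r6 m[X11→φ2] = [3, 4, 7]
r6 m[X11→φ4] = [2, 5, 1]
r6 m[X13→φ1] = [11, 11, 11]
r6 m[X13→φ3] = [8, 12, 11]
r6 m[X13→φ6] = [5, 17, 16]
r6 m[X8→φ0] = [8, 4, 5]
r6 m[X8→φ2] = [15, 12, 21]
r7 m[φ0→X6] = [12, 10, 4]
r7 m[φ0→X8] = [15, 12, 21]
r7 m[φ1→X6] = [16, 13, 12]
r7 m[φ1→X13] = [5, 13, 12]
r7 m[φ2→X11] = [13, 16, 12]
r7 m[φ2→X8] = [8, 4, 5]
r7 m[φ3→X13] = [4, 8, 8]
r7 m[φ4→X11] = [3, 4, 7]
r7 m[φ5→X6] = [8, 3, 0]
r7 m[φ6→X13] = [7, 3, 3]
r7 m[X6→φ0] = [24, 16, 12]
r7 m[X6→φ1] = [20, 13, 4]
r7 m[X6→φ5] = [28, 23, 16]
r7 m[X11→φ2] = [3, 4, 7]
r7 m[X11→φ4] = [2, 5, 1]
r7 m[X13→φ1] = [11, 11, 11]
r7 m[X13→φ3] = [8, 12, 11]
r7 m[X13→φ6] = [5, 17, 16]
r7 m[X8→φ0] = [8, 4, 5]
r7 m[X8→φ2] = [15, 12, 21]
r8 m[φ0→X6] = [12, 10, 4]
r8 m[φ0→X8] = [15, 12, 21]
r8 m[φ1→X6] = [16, 13, 12]
r8 m[φ1→X13] = [5, 13, 12]
r8 m[φ2→X11] = [13, 16, 12]
r8 m[φ2→X8] = [8, 4, 5]
r8 m[φ3→X13] = [4, 8, 8]
r8 m[φ4→X11] = [3, 4, 7]
r8 m[φ5→X6] = [8, 3, 0]
r8 m[φ6→X13] = [7, 3, 3]
r8 m[X6→φ0] = [24, 16, 12]
r8 m[X6→φ1] = [20, 13, 4]
r8 m[X6→φ5] = [28, 23, 16]
r8 m[X11→φ2] = [3, 4, 7]
r8 m[X11→φ4] = [13, 16, 12]
r8 m[X13→φ1] = [11, 11, 11]
r8 m[X13→φ3] = [12, 16, 15]
r8 m[X13→φ6] = [9, 21, 20]
r8 m[X8→φ0] = [8, 4, 5]
r8 m[X8→φ2] = [15, 12, 21]
r9 m[φ0→X6] = [12, 10, 4]
r9 m[φ0→X8] = [15, 12, 21]
r9 m[φ1→X6] = [16, 13, 12]
r9 m[φ1→X13] = [5, 13, 12]
r9 m[φ2→X11] = [13, 16, 12]
r9 m[φ2→X8] = [8, 4, 5]
r9 m[φ3→X13] = [4, 8, 8]
r9 m[φ4→X11] = [3, 4, 7]
r9 m[φ5→X6] = [8, 3, 0]
r9 m[φ6→X13] = [7, 3, 3]
r9 m[X6→φ0] = [24, 16, 12]
r9 m[X6→φ1] = [20, 13, 4]
r9 m[X6→φ5] = [28, 23, 16]
r9 m[X11→φ2] = [3, 4, 7]
r9 m[X11→φ4] = [13, 16, 12]
r9 m[X13→φ1] = [11, 11, 11]
r9 m[X13→φ3] = [12, 16, 15]
r9 m[X13→φ6] = [9, 21, 20]
r9 m[X8→φ0] = [8, 4, 5]
r9 m[X8→φ2] = [15, 12, 21]
fixed point reached at round 9
traceback from X6: (X6=2, X11=0, X13=0, X8=1), score=16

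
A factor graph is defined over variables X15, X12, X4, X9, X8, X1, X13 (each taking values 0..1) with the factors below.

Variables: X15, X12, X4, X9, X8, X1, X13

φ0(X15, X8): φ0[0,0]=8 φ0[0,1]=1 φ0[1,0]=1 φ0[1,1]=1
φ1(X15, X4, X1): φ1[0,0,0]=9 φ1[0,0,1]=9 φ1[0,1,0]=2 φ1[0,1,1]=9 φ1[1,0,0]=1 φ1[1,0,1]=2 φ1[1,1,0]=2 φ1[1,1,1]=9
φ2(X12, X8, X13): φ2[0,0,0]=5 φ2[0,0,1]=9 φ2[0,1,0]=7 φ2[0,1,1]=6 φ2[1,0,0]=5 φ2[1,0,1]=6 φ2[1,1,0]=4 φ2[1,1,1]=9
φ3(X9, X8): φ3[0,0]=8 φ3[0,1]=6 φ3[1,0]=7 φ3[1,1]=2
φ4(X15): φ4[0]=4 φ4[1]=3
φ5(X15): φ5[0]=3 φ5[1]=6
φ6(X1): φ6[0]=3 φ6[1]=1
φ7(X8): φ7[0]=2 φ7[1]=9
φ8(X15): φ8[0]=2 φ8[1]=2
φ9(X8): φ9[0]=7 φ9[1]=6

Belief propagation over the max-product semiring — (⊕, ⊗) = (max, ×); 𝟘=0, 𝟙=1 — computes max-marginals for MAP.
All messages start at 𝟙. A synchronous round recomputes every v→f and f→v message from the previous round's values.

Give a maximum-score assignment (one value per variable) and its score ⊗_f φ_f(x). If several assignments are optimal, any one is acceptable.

init: all messages = 𝟙 over 2 values
r1 m[φ0→X15] = [8, 1]
r1 m[φ0→X8] = [8, 1]
r1 m[φ1→X15] = [9, 9]
r1 m[φ1→X4] = [9, 9]
r1 m[φ1→X1] = [9, 9]
r1 m[φ2→X12] = [9, 9]
r1 m[φ2→X8] = [9, 9]
r1 m[φ2→X13] = [7, 9]
r1 m[φ3→X9] = [8, 7]
r1 m[φ3→X8] = [8, 6]
r1 m[φ4→X15] = [4, 3]
r1 m[φ5→X15] = [3, 6]
r1 m[φ6→X1] = [3, 1]
r1 m[φ7→X8] = [2, 9]
r1 m[φ8→X15] = [2, 2]
r1 m[φ9→X8] = [7, 6]
r1 m[X15→φ0] = [1, 1]
r1 m[X15→φ1] = [1, 1]
r1 m[X15→φ4] = [1, 1]
r1 m[X15→φ5] = [1, 1]
r1 m[X15→φ8] = [1, 1]
r1 m[X12→φ2] = [1, 1]
r1 m[X4→φ1] = [1, 1]
r1 m[X9→φ3] = [1, 1]
r1 m[X8→φ0] = [1, 1]
r1 m[X8→φ2] = [1, 1]
r1 m[X8→φ3] = [1, 1]
r1 m[X8→φ7] = [1, 1]
r1 m[X8→φ9] = [1, 1]
r1 m[X1→φ1] = [1, 1]
r1 m[X1→φ6] = [1, 1]
r1 m[X13→φ2] = [1, 1]
r2 m[φ0→X15] = [8, 1]
r2 m[φ0→X8] = [8, 1]
r2 m[φ1→X15] = [9, 9]
r2 m[φ1→X4] = [9, 9]
r2 m[φ1→X1] = [9, 9]
r2 m[φ2→X12] = [9, 9]
r2 m[φ2→X8] = [9, 9]
r2 m[φ2→X13] = [7, 9]
r2 m[φ3→X9] = [8, 7]
r2 m[φ3→X8] = [8, 6]
r2 m[φ4→X15] = [4, 3]
r2 m[φ5→X15] = [3, 6]
r2 m[φ6→X1] = [3, 1]
r2 m[φ7→X8] = [2, 9]
r2 m[φ8→X15] = [2, 2]
r2 m[φ9→X8] = [7, 6]
r2 m[X15→φ0] = [216, 324]
r2 m[X15→φ1] = [192, 36]
r2 m[X15→φ4] = [432, 108]
r2 m[X15→φ5] = [576, 54]
r2 m[X15→φ8] = [864, 162]
r2 m[X12→φ2] = [1, 1]
r2 m[X4→φ1] = [1, 1]
r2 m[X9→φ3] = [1, 1]
r2 m[X8→φ0] = [1008, 2916]
r2 m[X8→φ2] = [896, 324]
r2 m[X8→φ3] = [1008, 486]
r2 m[X8→φ7] = [4032, 324]
r2 m[X8→φ9] = [1152, 486]
r2 m[X1→φ1] = [3, 1]
r2 m[X1→φ6] = [9, 9]
r2 m[X13→φ2] = [1, 1]
r3 m[φ0→X15] = [8064, 2916]
r3 m[φ0→X8] = [1728, 324]
r3 m[φ1→X15] = [27, 9]
r3 m[φ1→X4] = [5184, 1728]
r3 m[φ1→X1] = [1728, 1728]
r3 m[φ2→X12] = [8064, 5376]
r3 m[φ2→X8] = [9, 9]
r3 m[φ2→X13] = [4480, 8064]
r3 m[φ3→X9] = [8064, 7056]
r3 m[φ3→X8] = [8, 6]
r3 m[φ4→X15] = [4, 3]
r3 m[φ5→X15] = [3, 6]
r3 m[φ6→X1] = [3, 1]
r3 m[φ7→X8] = [2, 9]
r3 m[φ8→X15] = [2, 2]
r3 m[φ9→X8] = [7, 6]
r3 m[X15→φ0] = [216, 324]
r3 m[X15→φ1] = [192, 36]
r3 m[X15→φ4] = [432, 108]
r3 m[X15→φ5] = [576, 54]
r3 m[X15→φ8] = [864, 162]
r3 m[X12→φ2] = [1, 1]
r3 m[X4→φ1] = [1, 1]
r3 m[X9→φ3] = [1, 1]
r3 m[X8→φ0] = [1008, 2916]
r3 m[X8→φ2] = [896, 324]
r3 m[X8→φ3] = [1008, 486]
r3 m[X8→φ7] = [4032, 324]
r3 m[X8→φ9] = [1152, 486]
r3 m[X1→φ1] = [3, 1]
r3 m[X1→φ6] = [9, 9]
r3 m[X13→φ2] = [1, 1]
r4 m[φ0→X15] = [8064, 2916]
r4 m[φ0→X8] = [1728, 324]
r4 m[φ1→X15] = [27, 9]
r4 m[φ1→X4] = [5184, 1728]
r4 m[φ1→X1] = [1728, 1728]
r4 m[φ2→X12] = [8064, 5376]
r4 m[φ2→X8] = [9, 9]
r4 m[φ2→X13] = [4480, 8064]
r4 m[φ3→X9] = [8064, 7056]
r4 m[φ3→X8] = [8, 6]
r4 m[φ4→X15] = [4, 3]
r4 m[φ5→X15] = [3, 6]
r4 m[φ6→X1] = [3, 1]
r4 m[φ7→X8] = [2, 9]
r4 m[φ8→X15] = [2, 2]
r4 m[φ9→X8] = [7, 6]
r4 m[X15→φ0] = [648, 324]
r4 m[X15→φ1] = [193536, 104976]
r4 m[X15→φ4] = [1306368, 314928]
r4 m[X15→φ5] = [1741824, 157464]
r4 m[X15→φ8] = [2612736, 472392]
r4 m[X12→φ2] = [1, 1]
r4 m[X4→φ1] = [1, 1]
r4 m[X9→φ3] = [1, 1]
r4 m[X8→φ0] = [1008, 2916]
r4 m[X8→φ2] = [193536, 104976]
r4 m[X8→φ3] = [217728, 157464]
r4 m[X8→φ7] = [870912, 104976]
r4 m[X8→φ9] = [248832, 157464]
r4 m[X1→φ1] = [3, 1]
r4 m[X1→φ6] = [1728, 1728]
r4 m[X13→φ2] = [1, 1]
r5 m[φ0→X15] = [8064, 2916]
r5 m[φ0→X8] = [5184, 648]
r5 m[φ1→X15] = [27, 9]
r5 m[φ1→X4] = [5225472, 1741824]
r5 m[φ1→X1] = [1741824, 1741824]
r5 m[φ2→X12] = [1741824, 1161216]
r5 m[φ2→X8] = [9, 9]
r5 m[φ2→X13] = [967680, 1741824]
r5 m[φ3→X9] = [1741824, 1524096]
r5 m[φ3→X8] = [8, 6]
r5 m[φ4→X15] = [4, 3]
r5 m[φ5→X15] = [3, 6]
r5 m[φ6→X1] = [3, 1]
r5 m[φ7→X8] = [2, 9]
r5 m[φ8→X15] = [2, 2]
r5 m[φ9→X8] = [7, 6]
r5 m[X15→φ0] = [648, 324]
r5 m[X15→φ1] = [193536, 104976]
r5 m[X15→φ4] = [1306368, 314928]
r5 m[X15→φ5] = [1741824, 157464]
r5 m[X15→φ8] = [2612736, 472392]
r5 m[X12→φ2] = [1, 1]
r5 m[X4→φ1] = [1, 1]
r5 m[X9→φ3] = [1, 1]
r5 m[X8→φ0] = [1008, 2916]
r5 m[X8→φ2] = [193536, 104976]
r5 m[X8→φ3] = [217728, 157464]
r5 m[X8→φ7] = [870912, 104976]
r5 m[X8→φ9] = [248832, 157464]
r5 m[X1→φ1] = [3, 1]
r5 m[X1→φ6] = [1728, 1728]
r5 m[X13→φ2] = [1, 1]
r6 m[φ0→X15] = [8064, 2916]
r6 m[φ0→X8] = [5184, 648]
r6 m[φ1→X15] = [27, 9]
r6 m[φ1→X4] = [5225472, 1741824]
r6 m[φ1→X1] = [1741824, 1741824]
r6 m[φ2→X12] = [1741824, 1161216]
r6 m[φ2→X8] = [9, 9]
r6 m[φ2→X13] = [967680, 1741824]
r6 m[φ3→X9] = [1741824, 1524096]
r6 m[φ3→X8] = [8, 6]
r6 m[φ4→X15] = [4, 3]
r6 m[φ5→X15] = [3, 6]
r6 m[φ6→X1] = [3, 1]
r6 m[φ7→X8] = [2, 9]
r6 m[φ8→X15] = [2, 2]
r6 m[φ9→X8] = [7, 6]
r6 m[X15→φ0] = [648, 324]
r6 m[X15→φ1] = [193536, 104976]
r6 m[X15→φ4] = [1306368, 314928]
r6 m[X15→φ5] = [1741824, 157464]
r6 m[X15→φ8] = [2612736, 472392]
r6 m[X12→φ2] = [1, 1]
r6 m[X4→φ1] = [1, 1]
r6 m[X9→φ3] = [1, 1]
r6 m[X8→φ0] = [1008, 2916]
r6 m[X8→φ2] = [580608, 209952]
r6 m[X8→φ3] = [653184, 314928]
r6 m[X8→φ7] = [2612736, 209952]
r6 m[X8→φ9] = [746496, 314928]
r6 m[X1→φ1] = [3, 1]
r6 m[X1→φ6] = [1741824, 1741824]
r6 m[X13→φ2] = [1, 1]
r7 m[φ0→X15] = [8064, 2916]
r7 m[φ0→X8] = [5184, 648]
r7 m[φ1→X15] = [27, 9]
r7 m[φ1→X4] = [5225472, 1741824]
r7 m[φ1→X1] = [1741824, 1741824]
r7 m[φ2→X12] = [5225472, 3483648]
r7 m[φ2→X8] = [9, 9]
r7 m[φ2→X13] = [2903040, 5225472]
r7 m[φ3→X9] = [5225472, 4572288]
r7 m[φ3→X8] = [8, 6]
r7 m[φ4→X15] = [4, 3]
r7 m[φ5→X15] = [3, 6]
r7 m[φ6→X1] = [3, 1]
r7 m[φ7→X8] = [2, 9]
r7 m[φ8→X15] = [2, 2]
r7 m[φ9→X8] = [7, 6]
r7 m[X15→φ0] = [648, 324]
r7 m[X15→φ1] = [193536, 104976]
r7 m[X15→φ4] = [1306368, 314928]
r7 m[X15→φ5] = [1741824, 157464]
r7 m[X15→φ8] = [2612736, 472392]
r7 m[X12→φ2] = [1, 1]
r7 m[X4→φ1] = [1, 1]
r7 m[X9→φ3] = [1, 1]
r7 m[X8→φ0] = [1008, 2916]
r7 m[X8→φ2] = [580608, 209952]
r7 m[X8→φ3] = [653184, 314928]
r7 m[X8→φ7] = [2612736, 209952]
r7 m[X8→φ9] = [746496, 314928]
r7 m[X1→φ1] = [3, 1]
r7 m[X1→φ6] = [1741824, 1741824]
r7 m[X13→φ2] = [1, 1]
r8 m[φ0→X15] = [8064, 2916]
r8 m[φ0→X8] = [5184, 648]
r8 m[φ1→X15] = [27, 9]
r8 m[φ1→X4] = [5225472, 1741824]
r8 m[φ1→X1] = [1741824, 1741824]
r8 m[φ2→X12] = [5225472, 3483648]
r8 m[φ2→X8] = [9, 9]
r8 m[φ2→X13] = [2903040, 5225472]
r8 m[φ3→X9] = [5225472, 4572288]
r8 m[φ3→X8] = [8, 6]
r8 m[φ4→X15] = [4, 3]
r8 m[φ5→X15] = [3, 6]
r8 m[φ6→X1] = [3, 1]
r8 m[φ7→X8] = [2, 9]
r8 m[φ8→X15] = [2, 2]
r8 m[φ9→X8] = [7, 6]
r8 m[X15→φ0] = [648, 324]
r8 m[X15→φ1] = [193536, 104976]
r8 m[X15→φ4] = [1306368, 314928]
r8 m[X15→φ5] = [1741824, 157464]
r8 m[X15→φ8] = [2612736, 472392]
r8 m[X12→φ2] = [1, 1]
r8 m[X4→φ1] = [1, 1]
r8 m[X9→φ3] = [1, 1]
r8 m[X8→φ0] = [1008, 2916]
r8 m[X8→φ2] = [580608, 209952]
r8 m[X8→φ3] = [653184, 314928]
r8 m[X8→φ7] = [2612736, 209952]
r8 m[X8→φ9] = [746496, 314928]
r8 m[X1→φ1] = [3, 1]
r8 m[X1→φ6] = [1741824, 1741824]
r8 m[X13→φ2] = [1, 1]
fixed point reached at round 8
traceback from X15: (X15=0, X12=0, X4=0, X9=0, X8=0, X1=0, X13=1), score=5225472

assignment: (X15=0, X12=0, X4=0, X9=0, X8=0, X1=0, X13=1); score = 5225472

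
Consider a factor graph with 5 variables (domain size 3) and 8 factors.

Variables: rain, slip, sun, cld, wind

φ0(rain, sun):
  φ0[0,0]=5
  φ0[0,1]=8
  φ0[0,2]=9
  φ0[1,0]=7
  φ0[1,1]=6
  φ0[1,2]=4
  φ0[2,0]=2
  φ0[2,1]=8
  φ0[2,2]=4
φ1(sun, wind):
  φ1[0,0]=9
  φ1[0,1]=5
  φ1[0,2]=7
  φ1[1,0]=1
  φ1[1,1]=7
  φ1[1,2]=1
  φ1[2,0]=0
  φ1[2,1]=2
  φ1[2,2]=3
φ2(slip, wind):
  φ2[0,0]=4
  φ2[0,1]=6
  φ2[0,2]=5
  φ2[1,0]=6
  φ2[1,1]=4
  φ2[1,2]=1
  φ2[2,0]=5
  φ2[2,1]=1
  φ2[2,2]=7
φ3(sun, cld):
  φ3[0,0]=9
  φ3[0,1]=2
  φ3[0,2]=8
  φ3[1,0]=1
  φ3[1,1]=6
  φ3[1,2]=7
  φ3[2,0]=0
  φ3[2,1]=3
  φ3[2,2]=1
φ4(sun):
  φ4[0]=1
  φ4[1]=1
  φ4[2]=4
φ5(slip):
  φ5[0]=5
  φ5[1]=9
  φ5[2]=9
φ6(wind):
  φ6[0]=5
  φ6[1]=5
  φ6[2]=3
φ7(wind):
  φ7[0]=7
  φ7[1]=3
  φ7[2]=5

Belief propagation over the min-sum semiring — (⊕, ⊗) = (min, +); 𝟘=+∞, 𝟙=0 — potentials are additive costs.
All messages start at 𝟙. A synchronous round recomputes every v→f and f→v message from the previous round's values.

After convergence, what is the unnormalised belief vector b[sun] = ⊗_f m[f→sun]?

b[sun] = [28, 27, 28]

init: all messages = 𝟙 over 3 values
r1 m[φ0→rain] = [5, 4, 2]
r1 m[φ0→sun] = [2, 6, 4]
r1 m[φ1→sun] = [5, 1, 0]
r1 m[φ1→wind] = [0, 2, 1]
r1 m[φ2→slip] = [4, 1, 1]
r1 m[φ2→wind] = [4, 1, 1]
r1 m[φ3→sun] = [2, 1, 0]
r1 m[φ3→cld] = [0, 2, 1]
r1 m[φ4→sun] = [1, 1, 4]
r1 m[φ5→slip] = [5, 9, 9]
r1 m[φ6→wind] = [5, 5, 3]
r1 m[φ7→wind] = [7, 3, 5]
r1 m[rain→φ0] = [0, 0, 0]
r1 m[slip→φ2] = [0, 0, 0]
r1 m[slip→φ5] = [0, 0, 0]
r1 m[sun→φ0] = [0, 0, 0]
r1 m[sun→φ1] = [0, 0, 0]
r1 m[sun→φ3] = [0, 0, 0]
r1 m[sun→φ4] = [0, 0, 0]
r1 m[cld→φ3] = [0, 0, 0]
r1 m[wind→φ1] = [0, 0, 0]
r1 m[wind→φ2] = [0, 0, 0]
r1 m[wind→φ6] = [0, 0, 0]
r1 m[wind→φ7] = [0, 0, 0]
r2 m[φ0→rain] = [5, 4, 2]
r2 m[φ0→sun] = [2, 6, 4]
r2 m[φ1→sun] = [5, 1, 0]
r2 m[φ1→wind] = [0, 2, 1]
r2 m[φ2→slip] = [4, 1, 1]
r2 m[φ2→wind] = [4, 1, 1]
r2 m[φ3→sun] = [2, 1, 0]
r2 m[φ3→cld] = [0, 2, 1]
r2 m[φ4→sun] = [1, 1, 4]
r2 m[φ5→slip] = [5, 9, 9]
r2 m[φ6→wind] = [5, 5, 3]
r2 m[φ7→wind] = [7, 3, 5]
r2 m[rain→φ0] = [0, 0, 0]
r2 m[slip→φ2] = [5, 9, 9]
r2 m[slip→φ5] = [4, 1, 1]
r2 m[sun→φ0] = [8, 3, 4]
r2 m[sun→φ1] = [5, 8, 8]
r2 m[sun→φ3] = [8, 8, 8]
r2 m[sun→φ4] = [9, 8, 4]
r2 m[cld→φ3] = [0, 0, 0]
r2 m[wind→φ1] = [16, 9, 9]
r2 m[wind→φ2] = [12, 10, 9]
r2 m[wind→φ6] = [11, 6, 7]
r2 m[wind→φ7] = [9, 8, 5]
r3 m[φ0→rain] = [11, 8, 8]
r3 m[φ0→sun] = [2, 6, 4]
r3 m[φ1→sun] = [14, 10, 11]
r3 m[φ1→wind] = [8, 10, 9]
r3 m[φ2→slip] = [14, 10, 11]
r3 m[φ2→wind] = [9, 10, 10]
r3 m[φ3→sun] = [2, 1, 0]
r3 m[φ3→cld] = [8, 10, 9]
r3 m[φ4→sun] = [1, 1, 4]
r3 m[φ5→slip] = [5, 9, 9]
r3 m[φ6→wind] = [5, 5, 3]
r3 m[φ7→wind] = [7, 3, 5]
r3 m[rain→φ0] = [0, 0, 0]
r3 m[slip→φ2] = [5, 9, 9]
r3 m[slip→φ5] = [4, 1, 1]
r3 m[sun→φ0] = [8, 3, 4]
r3 m[sun→φ1] = [5, 8, 8]
r3 m[sun→φ3] = [8, 8, 8]
r3 m[sun→φ4] = [9, 8, 4]
r3 m[cld→φ3] = [0, 0, 0]
r3 m[wind→φ1] = [16, 9, 9]
r3 m[wind→φ2] = [12, 10, 9]
r3 m[wind→φ6] = [11, 6, 7]
r3 m[wind→φ7] = [9, 8, 5]
r4 m[φ0→rain] = [11, 8, 8]
r4 m[φ0→sun] = [2, 6, 4]
r4 m[φ1→sun] = [14, 10, 11]
r4 m[φ1→wind] = [8, 10, 9]
r4 m[φ2→slip] = [14, 10, 11]
r4 m[φ2→wind] = [9, 10, 10]
r4 m[φ3→sun] = [2, 1, 0]
r4 m[φ3→cld] = [8, 10, 9]
r4 m[φ4→sun] = [1, 1, 4]
r4 m[φ5→slip] = [5, 9, 9]
r4 m[φ6→wind] = [5, 5, 3]
r4 m[φ7→wind] = [7, 3, 5]
r4 m[rain→φ0] = [0, 0, 0]
r4 m[slip→φ2] = [5, 9, 9]
r4 m[slip→φ5] = [14, 10, 11]
r4 m[sun→φ0] = [17, 12, 15]
r4 m[sun→φ1] = [5, 8, 8]
r4 m[sun→φ3] = [17, 17, 19]
r4 m[sun→φ4] = [18, 17, 15]
r4 m[cld→φ3] = [0, 0, 0]
r4 m[wind→φ1] = [21, 18, 18]
r4 m[wind→φ2] = [20, 18, 17]
r4 m[wind→φ6] = [24, 23, 24]
r4 m[wind→φ7] = [22, 25, 22]
r5 m[φ0→rain] = [20, 18, 19]
r5 m[φ0→sun] = [2, 6, 4]
r5 m[φ1→sun] = [23, 19, 20]
r5 m[φ1→wind] = [8, 10, 9]
r5 m[φ2→slip] = [22, 18, 19]
r5 m[φ2→wind] = [9, 10, 10]
r5 m[φ3→sun] = [2, 1, 0]
r5 m[φ3→cld] = [18, 19, 20]
r5 m[φ4→sun] = [1, 1, 4]
r5 m[φ5→slip] = [5, 9, 9]
r5 m[φ6→wind] = [5, 5, 3]
r5 m[φ7→wind] = [7, 3, 5]
r5 m[rain→φ0] = [0, 0, 0]
r5 m[slip→φ2] = [5, 9, 9]
r5 m[slip→φ5] = [14, 10, 11]
r5 m[sun→φ0] = [17, 12, 15]
r5 m[sun→φ1] = [5, 8, 8]
r5 m[sun→φ3] = [17, 17, 19]
r5 m[sun→φ4] = [18, 17, 15]
r5 m[cld→φ3] = [0, 0, 0]
r5 m[wind→φ1] = [21, 18, 18]
r5 m[wind→φ2] = [20, 18, 17]
r5 m[wind→φ6] = [24, 23, 24]
r5 m[wind→φ7] = [22, 25, 22]
r6 m[φ0→rain] = [20, 18, 19]
r6 m[φ0→sun] = [2, 6, 4]
r6 m[φ1→sun] = [23, 19, 20]
r6 m[φ1→wind] = [8, 10, 9]
r6 m[φ2→slip] = [22, 18, 19]
r6 m[φ2→wind] = [9, 10, 10]
r6 m[φ3→sun] = [2, 1, 0]
r6 m[φ3→cld] = [18, 19, 20]
r6 m[φ4→sun] = [1, 1, 4]
r6 m[φ5→slip] = [5, 9, 9]
r6 m[φ6→wind] = [5, 5, 3]
r6 m[φ7→wind] = [7, 3, 5]
r6 m[rain→φ0] = [0, 0, 0]
r6 m[slip→φ2] = [5, 9, 9]
r6 m[slip→φ5] = [22, 18, 19]
r6 m[sun→φ0] = [26, 21, 24]
r6 m[sun→φ1] = [5, 8, 8]
r6 m[sun→φ3] = [26, 26, 28]
r6 m[sun→φ4] = [27, 26, 24]
r6 m[cld→φ3] = [0, 0, 0]
r6 m[wind→φ1] = [21, 18, 18]
r6 m[wind→φ2] = [20, 18, 17]
r6 m[wind→φ6] = [24, 23, 24]
r6 m[wind→φ7] = [22, 25, 22]
r7 m[φ0→rain] = [29, 27, 28]
r7 m[φ0→sun] = [2, 6, 4]
r7 m[φ1→sun] = [23, 19, 20]
r7 m[φ1→wind] = [8, 10, 9]
r7 m[φ2→slip] = [22, 18, 19]
r7 m[φ2→wind] = [9, 10, 10]
r7 m[φ3→sun] = [2, 1, 0]
r7 m[φ3→cld] = [27, 28, 29]
r7 m[φ4→sun] = [1, 1, 4]
r7 m[φ5→slip] = [5, 9, 9]
r7 m[φ6→wind] = [5, 5, 3]
r7 m[φ7→wind] = [7, 3, 5]
r7 m[rain→φ0] = [0, 0, 0]
r7 m[slip→φ2] = [5, 9, 9]
r7 m[slip→φ5] = [22, 18, 19]
r7 m[sun→φ0] = [26, 21, 24]
r7 m[sun→φ1] = [5, 8, 8]
r7 m[sun→φ3] = [26, 26, 28]
r7 m[sun→φ4] = [27, 26, 24]
r7 m[cld→φ3] = [0, 0, 0]
r7 m[wind→φ1] = [21, 18, 18]
r7 m[wind→φ2] = [20, 18, 17]
r7 m[wind→φ6] = [24, 23, 24]
r7 m[wind→φ7] = [22, 25, 22]
r8 m[φ0→rain] = [29, 27, 28]
r8 m[φ0→sun] = [2, 6, 4]
r8 m[φ1→sun] = [23, 19, 20]
r8 m[φ1→wind] = [8, 10, 9]
r8 m[φ2→slip] = [22, 18, 19]
r8 m[φ2→wind] = [9, 10, 10]
r8 m[φ3→sun] = [2, 1, 0]
r8 m[φ3→cld] = [27, 28, 29]
r8 m[φ4→sun] = [1, 1, 4]
r8 m[φ5→slip] = [5, 9, 9]
r8 m[φ6→wind] = [5, 5, 3]
r8 m[φ7→wind] = [7, 3, 5]
r8 m[rain→φ0] = [0, 0, 0]
r8 m[slip→φ2] = [5, 9, 9]
r8 m[slip→φ5] = [22, 18, 19]
r8 m[sun→φ0] = [26, 21, 24]
r8 m[sun→φ1] = [5, 8, 8]
r8 m[sun→φ3] = [26, 26, 28]
r8 m[sun→φ4] = [27, 26, 24]
r8 m[cld→φ3] = [0, 0, 0]
r8 m[wind→φ1] = [21, 18, 18]
r8 m[wind→φ2] = [20, 18, 17]
r8 m[wind→φ6] = [24, 23, 24]
r8 m[wind→φ7] = [22, 25, 22]
fixed point reached at round 8
b[sun] = ⊗ incoming = [28, 27, 28]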